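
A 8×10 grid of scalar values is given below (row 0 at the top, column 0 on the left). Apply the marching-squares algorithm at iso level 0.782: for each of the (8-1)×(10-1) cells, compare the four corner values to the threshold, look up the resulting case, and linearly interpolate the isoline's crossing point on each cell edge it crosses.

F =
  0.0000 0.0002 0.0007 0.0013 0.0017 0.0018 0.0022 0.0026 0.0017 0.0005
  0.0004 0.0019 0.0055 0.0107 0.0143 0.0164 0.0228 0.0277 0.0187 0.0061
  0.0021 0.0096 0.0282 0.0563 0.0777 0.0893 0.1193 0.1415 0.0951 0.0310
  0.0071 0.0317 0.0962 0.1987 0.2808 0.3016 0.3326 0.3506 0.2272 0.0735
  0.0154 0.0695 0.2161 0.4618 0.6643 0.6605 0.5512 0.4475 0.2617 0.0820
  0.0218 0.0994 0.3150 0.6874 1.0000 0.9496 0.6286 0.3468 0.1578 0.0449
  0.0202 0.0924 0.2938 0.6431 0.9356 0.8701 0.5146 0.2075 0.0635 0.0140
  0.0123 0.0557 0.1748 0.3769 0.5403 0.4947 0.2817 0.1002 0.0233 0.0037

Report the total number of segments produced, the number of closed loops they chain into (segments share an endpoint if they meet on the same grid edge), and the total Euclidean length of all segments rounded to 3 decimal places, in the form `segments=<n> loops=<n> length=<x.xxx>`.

cell (4,3): code 0100 → (4.351,4.000)–(5.000,3.303)
cell (4,4): code 1100 → (4.420,5.000)–(4.351,4.000)
cell (4,5): code 1000 → (5.000,5.522)–(4.420,5.000)
cell (5,3): code 0110 → (5.000,3.303)–(6.000,3.475)
cell (5,5): code 1001 → (6.000,5.248)–(5.000,5.522)
cell (6,3): code 0010 → (6.000,3.475)–(6.389,4.000)
cell (6,4): code 0011 → (6.389,4.000)–(6.235,5.000)
cell (6,5): code 0001 → (6.235,5.000)–(6.000,5.248)
total: 8 segments, chained into 1 closed loop(s), length Σ = 6.793522

segments=8 loops=1 length=6.794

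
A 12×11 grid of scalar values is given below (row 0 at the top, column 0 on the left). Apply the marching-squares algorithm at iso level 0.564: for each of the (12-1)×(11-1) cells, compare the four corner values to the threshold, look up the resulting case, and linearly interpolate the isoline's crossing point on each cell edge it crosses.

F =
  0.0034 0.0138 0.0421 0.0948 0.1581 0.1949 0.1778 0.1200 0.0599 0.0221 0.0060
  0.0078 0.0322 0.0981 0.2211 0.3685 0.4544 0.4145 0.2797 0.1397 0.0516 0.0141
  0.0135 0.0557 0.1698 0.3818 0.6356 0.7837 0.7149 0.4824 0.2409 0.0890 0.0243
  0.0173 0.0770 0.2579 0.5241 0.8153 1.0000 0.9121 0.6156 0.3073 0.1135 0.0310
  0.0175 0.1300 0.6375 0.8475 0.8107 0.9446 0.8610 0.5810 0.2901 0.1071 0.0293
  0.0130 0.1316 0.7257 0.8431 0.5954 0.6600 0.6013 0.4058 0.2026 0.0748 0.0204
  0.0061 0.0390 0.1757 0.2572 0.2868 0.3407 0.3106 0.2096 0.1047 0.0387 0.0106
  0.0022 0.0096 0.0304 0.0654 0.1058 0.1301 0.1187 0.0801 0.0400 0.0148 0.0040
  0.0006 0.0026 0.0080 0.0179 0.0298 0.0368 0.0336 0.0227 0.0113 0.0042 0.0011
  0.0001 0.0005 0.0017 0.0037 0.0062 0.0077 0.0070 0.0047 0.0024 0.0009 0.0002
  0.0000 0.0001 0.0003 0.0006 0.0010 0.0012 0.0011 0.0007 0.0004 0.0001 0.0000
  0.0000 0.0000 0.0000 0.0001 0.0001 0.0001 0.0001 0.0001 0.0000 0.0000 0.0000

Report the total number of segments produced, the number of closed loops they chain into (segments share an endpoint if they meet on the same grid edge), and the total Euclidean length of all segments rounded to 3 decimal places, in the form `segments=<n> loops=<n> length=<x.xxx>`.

cell (1,3): code 0100 → (1.732,4.000)–(2.000,3.718)
cell (1,4): code 1100 → (1.333,5.000)–(1.732,4.000)
cell (1,5): code 1100 → (1.498,6.000)–(1.333,5.000)
cell (1,6): code 1000 → (2.000,6.649)–(1.498,6.000)
cell (2,3): code 0110 → (2.000,3.718)–(3.000,3.137)
cell (2,6): code 1101 → (2.613,7.000)–(2.000,6.649)
cell (2,7): code 1000 → (3.000,7.167)–(2.613,7.000)
cell (3,1): code 0100 → (3.806,2.000)–(4.000,1.855)
cell (3,2): code 1100 → (3.123,3.000)–(3.806,2.000)
cell (3,3): code 1110 → (3.000,3.137)–(3.123,3.000)
cell (3,7): code 1001 → (4.000,7.058)–(3.000,7.167)
cell (4,1): code 0110 → (4.000,1.855)–(5.000,1.728)
cell (4,6): code 1011 → (5.000,6.191)–(4.097,7.000)
cell (4,7): code 0001 → (4.097,7.000)–(4.000,7.058)
cell (5,1): code 0010 → (5.000,1.728)–(5.294,2.000)
cell (5,2): code 0011 → (5.294,2.000)–(5.476,3.000)
cell (5,3): code 0011 → (5.476,3.000)–(5.102,4.000)
cell (5,4): code 0011 → (5.102,4.000)–(5.301,5.000)
cell (5,5): code 0011 → (5.301,5.000)–(5.128,6.000)
cell (5,6): code 0001 → (5.128,6.000)–(5.000,6.191)
total: 20 segments, chained into 1 closed loop(s), length Σ = 15.310752

segments=20 loops=1 length=15.311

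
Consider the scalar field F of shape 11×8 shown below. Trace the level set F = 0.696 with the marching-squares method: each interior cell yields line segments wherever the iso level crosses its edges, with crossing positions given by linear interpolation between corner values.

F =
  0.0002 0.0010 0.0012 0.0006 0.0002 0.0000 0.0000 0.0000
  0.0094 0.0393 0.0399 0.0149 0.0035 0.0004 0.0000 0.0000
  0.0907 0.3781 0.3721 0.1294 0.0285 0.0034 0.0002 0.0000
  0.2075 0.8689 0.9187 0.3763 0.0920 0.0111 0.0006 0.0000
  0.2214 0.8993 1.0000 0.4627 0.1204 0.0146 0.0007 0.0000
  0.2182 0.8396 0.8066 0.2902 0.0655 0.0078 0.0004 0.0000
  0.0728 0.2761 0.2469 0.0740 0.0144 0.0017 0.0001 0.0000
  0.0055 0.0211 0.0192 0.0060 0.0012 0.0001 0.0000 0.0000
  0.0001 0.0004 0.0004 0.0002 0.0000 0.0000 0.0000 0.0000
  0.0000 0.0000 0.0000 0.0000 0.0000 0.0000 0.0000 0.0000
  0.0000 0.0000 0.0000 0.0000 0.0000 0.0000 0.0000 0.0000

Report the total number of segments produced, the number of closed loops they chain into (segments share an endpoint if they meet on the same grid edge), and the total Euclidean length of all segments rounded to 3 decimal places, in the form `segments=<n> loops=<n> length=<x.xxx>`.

segments=10 loops=1 length=7.731

cell (2,0): code 0100 → (2.648,1.000)–(3.000,0.739)
cell (2,1): code 1100 → (2.593,2.000)–(2.648,1.000)
cell (2,2): code 1000 → (3.000,2.411)–(2.593,2.000)
cell (3,0): code 0110 → (3.000,0.739)–(4.000,0.700)
cell (3,2): code 1001 → (4.000,2.566)–(3.000,2.411)
cell (4,0): code 0110 → (4.000,0.700)–(5.000,0.769)
cell (4,2): code 1001 → (5.000,2.214)–(4.000,2.566)
cell (5,0): code 0010 → (5.000,0.769)–(5.255,1.000)
cell (5,1): code 0011 → (5.255,1.000)–(5.198,2.000)
cell (5,2): code 0001 → (5.198,2.000)–(5.000,2.214)
total: 10 segments, chained into 1 closed loop(s), length Σ = 7.730776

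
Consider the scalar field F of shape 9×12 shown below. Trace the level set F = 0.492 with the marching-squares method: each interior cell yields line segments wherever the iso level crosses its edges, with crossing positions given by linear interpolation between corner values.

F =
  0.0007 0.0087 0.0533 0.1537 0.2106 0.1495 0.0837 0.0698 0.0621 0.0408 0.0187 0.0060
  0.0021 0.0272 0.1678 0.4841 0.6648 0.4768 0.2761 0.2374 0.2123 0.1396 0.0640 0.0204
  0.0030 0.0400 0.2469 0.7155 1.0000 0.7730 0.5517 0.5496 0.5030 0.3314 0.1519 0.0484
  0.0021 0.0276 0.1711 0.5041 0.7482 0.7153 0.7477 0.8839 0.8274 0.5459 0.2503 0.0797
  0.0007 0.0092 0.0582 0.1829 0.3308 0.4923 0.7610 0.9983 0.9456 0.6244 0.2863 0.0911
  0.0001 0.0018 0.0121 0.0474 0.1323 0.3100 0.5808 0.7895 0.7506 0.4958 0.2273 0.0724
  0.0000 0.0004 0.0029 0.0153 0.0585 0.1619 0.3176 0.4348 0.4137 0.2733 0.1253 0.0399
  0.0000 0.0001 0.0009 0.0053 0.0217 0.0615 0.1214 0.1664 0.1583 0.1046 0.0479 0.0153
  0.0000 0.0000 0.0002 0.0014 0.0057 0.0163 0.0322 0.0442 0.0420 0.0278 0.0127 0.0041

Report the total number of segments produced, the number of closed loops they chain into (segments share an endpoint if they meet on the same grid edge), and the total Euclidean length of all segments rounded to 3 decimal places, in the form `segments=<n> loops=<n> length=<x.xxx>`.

segments=24 loops=1 length=18.616

cell (0,3): code 0100 → (0.620,4.000)–(1.000,3.044)
cell (0,4): code 1000 → (1.000,4.919)–(0.620,4.000)
cell (1,2): code 0100 → (1.034,3.000)–(2.000,2.523)
cell (1,3): code 1110 → (1.000,3.044)–(1.034,3.000)
cell (1,4): code 1101 → (1.051,5.000)–(1.000,4.919)
cell (1,5): code 1100 → (1.783,6.000)–(1.051,5.000)
cell (1,6): code 1100 → (1.816,7.000)–(1.783,6.000)
cell (1,7): code 1100 → (1.962,8.000)–(1.816,7.000)
cell (1,8): code 1000 → (2.000,8.064)–(1.962,8.000)
cell (2,2): code 0110 → (2.000,2.523)–(3.000,2.964)
cell (2,8): code 1101 → (2.749,9.000)–(2.000,8.064)
cell (2,9): code 1000 → (3.000,9.182)–(2.749,9.000)
cell (3,2): code 0010 → (3.000,2.964)–(3.038,3.000)
cell (3,3): code 0011 → (3.038,3.000)–(3.614,4.000)
cell (3,4): code 0111 → (3.614,4.000)–(4.000,4.998)
cell (3,9): code 1001 → (4.000,9.392)–(3.000,9.182)
cell (4,4): code 0010 → (4.000,4.998)–(4.002,5.000)
cell (4,5): code 0111 → (4.002,5.000)–(5.000,5.672)
cell (4,9): code 1001 → (5.000,9.014)–(4.000,9.392)
cell (5,5): code 0010 → (5.000,5.672)–(5.337,6.000)
cell (5,6): code 0011 → (5.337,6.000)–(5.839,7.000)
cell (5,7): code 0011 → (5.839,7.000)–(5.768,8.000)
cell (5,8): code 0011 → (5.768,8.000)–(5.017,9.000)
cell (5,9): code 0001 → (5.017,9.000)–(5.000,9.014)
total: 24 segments, chained into 1 closed loop(s), length Σ = 18.616459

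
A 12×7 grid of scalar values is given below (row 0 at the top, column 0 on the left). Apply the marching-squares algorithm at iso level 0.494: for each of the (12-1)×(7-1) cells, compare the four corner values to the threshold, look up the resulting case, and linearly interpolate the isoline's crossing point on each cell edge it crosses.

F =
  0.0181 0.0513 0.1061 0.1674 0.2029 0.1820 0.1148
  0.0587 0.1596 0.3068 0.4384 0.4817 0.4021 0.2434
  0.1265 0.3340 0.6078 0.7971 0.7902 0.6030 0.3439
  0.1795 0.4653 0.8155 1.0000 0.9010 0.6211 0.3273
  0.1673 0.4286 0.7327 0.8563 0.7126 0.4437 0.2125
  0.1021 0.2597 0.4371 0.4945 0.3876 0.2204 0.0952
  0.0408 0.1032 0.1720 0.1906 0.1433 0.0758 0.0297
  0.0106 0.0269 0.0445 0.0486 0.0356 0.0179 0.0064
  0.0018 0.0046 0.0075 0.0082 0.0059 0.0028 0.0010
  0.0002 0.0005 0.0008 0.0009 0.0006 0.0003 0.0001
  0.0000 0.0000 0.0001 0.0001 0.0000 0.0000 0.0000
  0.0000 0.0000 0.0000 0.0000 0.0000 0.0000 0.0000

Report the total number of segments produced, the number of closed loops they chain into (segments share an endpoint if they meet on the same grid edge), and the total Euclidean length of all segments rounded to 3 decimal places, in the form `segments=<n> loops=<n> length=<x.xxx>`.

segments=16 loops=1 length=13.000

cell (1,1): code 0100 → (1.622,2.000)–(2.000,1.584)
cell (1,2): code 1100 → (1.155,3.000)–(1.622,2.000)
cell (1,3): code 1100 → (1.040,4.000)–(1.155,3.000)
cell (1,4): code 1100 → (1.457,5.000)–(1.040,4.000)
cell (1,5): code 1000 → (2.000,5.421)–(1.457,5.000)
cell (2,1): code 0110 → (2.000,1.584)–(3.000,1.082)
cell (2,5): code 1001 → (3.000,5.433)–(2.000,5.421)
cell (3,1): code 0110 → (3.000,1.082)–(4.000,1.215)
cell (3,4): code 1011 → (4.000,4.813)–(3.716,5.000)
cell (3,5): code 0001 → (3.716,5.000)–(3.000,5.433)
cell (4,1): code 0010 → (4.000,1.215)–(4.808,2.000)
cell (4,2): code 0111 → (4.808,2.000)–(5.000,2.991)
cell (4,3): code 1011 → (5.000,3.005)–(4.673,4.000)
cell (4,4): code 0001 → (4.673,4.000)–(4.000,4.813)
cell (5,2): code 0010 → (5.000,2.991)–(5.002,3.000)
cell (5,3): code 0001 → (5.002,3.000)–(5.000,3.005)
total: 16 segments, chained into 1 closed loop(s), length Σ = 12.999643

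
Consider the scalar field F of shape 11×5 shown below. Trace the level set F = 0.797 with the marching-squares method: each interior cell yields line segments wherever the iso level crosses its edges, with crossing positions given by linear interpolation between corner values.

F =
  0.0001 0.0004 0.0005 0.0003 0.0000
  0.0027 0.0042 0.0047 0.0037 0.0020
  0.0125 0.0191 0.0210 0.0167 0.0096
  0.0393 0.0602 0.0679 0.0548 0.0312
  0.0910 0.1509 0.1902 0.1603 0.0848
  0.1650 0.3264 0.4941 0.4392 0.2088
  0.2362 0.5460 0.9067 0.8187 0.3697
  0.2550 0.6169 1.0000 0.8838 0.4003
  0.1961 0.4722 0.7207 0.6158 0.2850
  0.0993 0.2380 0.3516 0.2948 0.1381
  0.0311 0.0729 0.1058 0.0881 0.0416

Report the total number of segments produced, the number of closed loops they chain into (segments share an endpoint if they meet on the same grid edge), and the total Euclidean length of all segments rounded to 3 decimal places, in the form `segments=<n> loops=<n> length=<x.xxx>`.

cell (5,1): code 0100 → (5.734,2.000)–(6.000,1.696)
cell (5,2): code 1100 → (5.943,3.000)–(5.734,2.000)
cell (5,3): code 1000 → (6.000,3.048)–(5.943,3.000)
cell (6,1): code 0110 → (6.000,1.696)–(7.000,1.470)
cell (6,3): code 1001 → (7.000,3.180)–(6.000,3.048)
cell (7,1): code 0010 → (7.000,1.470)–(7.727,2.000)
cell (7,2): code 0011 → (7.727,2.000)–(7.324,3.000)
cell (7,3): code 0001 → (7.324,3.000)–(7.000,3.180)
total: 8 segments, chained into 1 closed loop(s), length Σ = 5.882014

segments=8 loops=1 length=5.882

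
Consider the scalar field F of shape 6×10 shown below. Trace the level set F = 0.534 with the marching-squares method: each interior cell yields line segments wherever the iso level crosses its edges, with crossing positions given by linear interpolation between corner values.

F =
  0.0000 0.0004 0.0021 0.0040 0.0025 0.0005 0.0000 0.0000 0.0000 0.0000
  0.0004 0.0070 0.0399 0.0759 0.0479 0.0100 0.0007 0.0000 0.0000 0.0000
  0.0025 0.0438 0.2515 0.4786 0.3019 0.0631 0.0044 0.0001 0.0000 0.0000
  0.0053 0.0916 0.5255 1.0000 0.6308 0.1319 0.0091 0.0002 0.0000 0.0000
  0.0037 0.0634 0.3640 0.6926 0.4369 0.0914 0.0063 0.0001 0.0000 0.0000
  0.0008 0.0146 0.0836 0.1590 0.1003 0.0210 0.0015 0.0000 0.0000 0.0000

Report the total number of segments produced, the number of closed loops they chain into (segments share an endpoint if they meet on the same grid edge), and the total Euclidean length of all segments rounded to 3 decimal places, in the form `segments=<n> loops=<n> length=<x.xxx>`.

segments=8 loops=1 length=6.383

cell (2,2): code 0100 → (2.106,3.000)–(3.000,2.018)
cell (2,3): code 1100 → (2.706,4.000)–(2.106,3.000)
cell (2,4): code 1000 → (3.000,4.194)–(2.706,4.000)
cell (3,2): code 0110 → (3.000,2.018)–(4.000,2.517)
cell (3,3): code 1011 → (4.000,3.620)–(3.499,4.000)
cell (3,4): code 0001 → (3.499,4.000)–(3.000,4.194)
cell (4,2): code 0010 → (4.000,2.517)–(4.297,3.000)
cell (4,3): code 0001 → (4.297,3.000)–(4.000,3.620)
total: 8 segments, chained into 1 closed loop(s), length Σ = 6.382786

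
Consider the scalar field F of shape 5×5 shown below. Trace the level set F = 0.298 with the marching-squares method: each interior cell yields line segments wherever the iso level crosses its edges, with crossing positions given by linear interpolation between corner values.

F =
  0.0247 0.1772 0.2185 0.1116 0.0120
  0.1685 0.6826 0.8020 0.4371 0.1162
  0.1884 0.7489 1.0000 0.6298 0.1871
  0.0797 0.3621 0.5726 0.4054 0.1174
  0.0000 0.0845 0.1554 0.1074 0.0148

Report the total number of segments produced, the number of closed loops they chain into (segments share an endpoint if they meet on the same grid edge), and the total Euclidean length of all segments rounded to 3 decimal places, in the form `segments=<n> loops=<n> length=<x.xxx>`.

cell (0,0): code 0100 → (0.239,1.000)–(1.000,0.252)
cell (0,1): code 1100 → (0.136,2.000)–(0.239,1.000)
cell (0,2): code 1100 → (0.573,3.000)–(0.136,2.000)
cell (0,3): code 1000 → (1.000,3.433)–(0.573,3.000)
cell (1,0): code 0110 → (1.000,0.252)–(2.000,0.196)
cell (1,3): code 1001 → (2.000,3.749)–(1.000,3.433)
cell (2,0): code 0110 → (2.000,0.196)–(3.000,0.773)
cell (2,3): code 1001 → (3.000,3.373)–(2.000,3.749)
cell (3,0): code 0010 → (3.000,0.773)–(3.231,1.000)
cell (3,1): code 0011 → (3.231,1.000)–(3.658,2.000)
cell (3,2): code 0011 → (3.658,2.000)–(3.360,3.000)
cell (3,3): code 0001 → (3.360,3.000)–(3.000,3.373)
total: 12 segments, chained into 1 closed loop(s), length Σ = 11.019085

segments=12 loops=1 length=11.019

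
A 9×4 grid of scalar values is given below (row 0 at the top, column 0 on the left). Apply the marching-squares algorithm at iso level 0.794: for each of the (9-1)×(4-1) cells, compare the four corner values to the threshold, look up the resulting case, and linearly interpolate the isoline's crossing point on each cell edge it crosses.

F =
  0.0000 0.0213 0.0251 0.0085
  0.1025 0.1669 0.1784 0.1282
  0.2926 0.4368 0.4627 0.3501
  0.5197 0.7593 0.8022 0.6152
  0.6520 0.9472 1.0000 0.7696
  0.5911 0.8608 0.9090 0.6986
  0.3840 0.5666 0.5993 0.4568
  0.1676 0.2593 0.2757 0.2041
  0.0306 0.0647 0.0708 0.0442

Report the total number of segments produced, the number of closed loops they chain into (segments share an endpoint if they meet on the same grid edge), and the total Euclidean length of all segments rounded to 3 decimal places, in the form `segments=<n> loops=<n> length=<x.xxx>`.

cell (2,1): code 0100 → (2.976,2.000)–(3.000,1.809)
cell (2,2): code 1000 → (3.000,2.044)–(2.976,2.000)
cell (3,0): code 0100 → (3.185,1.000)–(4.000,0.481)
cell (3,1): code 1110 → (3.000,1.809)–(3.185,1.000)
cell (3,2): code 1001 → (4.000,2.894)–(3.000,2.044)
cell (4,0): code 0110 → (4.000,0.481)–(5.000,0.752)
cell (4,2): code 1001 → (5.000,2.547)–(4.000,2.894)
cell (5,0): code 0010 → (5.000,0.752)–(5.227,1.000)
cell (5,1): code 0011 → (5.227,1.000)–(5.371,2.000)
cell (5,2): code 0001 → (5.371,2.000)–(5.000,2.547)
total: 10 segments, chained into 1 closed loop(s), length Σ = 7.453430

segments=10 loops=1 length=7.453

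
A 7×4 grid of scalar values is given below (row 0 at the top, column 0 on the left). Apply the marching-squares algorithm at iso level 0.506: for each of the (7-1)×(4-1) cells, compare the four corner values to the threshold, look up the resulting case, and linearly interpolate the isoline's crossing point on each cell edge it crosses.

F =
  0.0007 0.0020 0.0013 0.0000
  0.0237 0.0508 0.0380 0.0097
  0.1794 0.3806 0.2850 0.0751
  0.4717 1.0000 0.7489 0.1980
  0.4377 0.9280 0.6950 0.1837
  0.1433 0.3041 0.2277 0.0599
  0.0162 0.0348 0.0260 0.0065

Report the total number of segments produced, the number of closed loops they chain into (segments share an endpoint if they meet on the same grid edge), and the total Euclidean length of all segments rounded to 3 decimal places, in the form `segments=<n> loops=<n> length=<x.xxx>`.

segments=8 loops=1 length=7.635

cell (2,0): code 0100 → (2.202,1.000)–(3.000,0.065)
cell (2,1): code 1100 → (2.476,2.000)–(2.202,1.000)
cell (2,2): code 1000 → (3.000,2.441)–(2.476,2.000)
cell (3,0): code 0110 → (3.000,0.065)–(4.000,0.139)
cell (3,2): code 1001 → (4.000,2.370)–(3.000,2.441)
cell (4,0): code 0010 → (4.000,0.139)–(4.676,1.000)
cell (4,1): code 0011 → (4.676,1.000)–(4.404,2.000)
cell (4,2): code 0001 → (4.404,2.000)–(4.000,2.370)
total: 8 segments, chained into 1 closed loop(s), length Σ = 7.634572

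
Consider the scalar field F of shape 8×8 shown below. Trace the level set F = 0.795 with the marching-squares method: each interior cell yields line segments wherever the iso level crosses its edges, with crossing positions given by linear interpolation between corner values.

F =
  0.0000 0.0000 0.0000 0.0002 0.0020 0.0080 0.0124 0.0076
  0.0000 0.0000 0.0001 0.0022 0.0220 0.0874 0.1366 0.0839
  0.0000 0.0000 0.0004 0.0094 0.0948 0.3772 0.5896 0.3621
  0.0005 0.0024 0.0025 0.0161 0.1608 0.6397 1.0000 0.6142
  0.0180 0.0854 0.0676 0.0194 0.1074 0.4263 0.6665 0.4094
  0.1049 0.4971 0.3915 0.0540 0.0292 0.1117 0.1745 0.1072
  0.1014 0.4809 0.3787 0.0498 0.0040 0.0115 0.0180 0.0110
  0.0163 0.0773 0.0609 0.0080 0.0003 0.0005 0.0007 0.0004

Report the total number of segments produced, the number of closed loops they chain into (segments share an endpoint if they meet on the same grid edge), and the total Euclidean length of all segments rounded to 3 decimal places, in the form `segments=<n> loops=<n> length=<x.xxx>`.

segments=4 loops=1 length=3.137

cell (2,5): code 0100 → (2.500,6.000)–(3.000,5.431)
cell (2,6): code 1000 → (3.000,6.531)–(2.500,6.000)
cell (3,5): code 0010 → (3.000,5.431)–(3.615,6.000)
cell (3,6): code 0001 → (3.615,6.000)–(3.000,6.531)
total: 4 segments, chained into 1 closed loop(s), length Σ = 3.136537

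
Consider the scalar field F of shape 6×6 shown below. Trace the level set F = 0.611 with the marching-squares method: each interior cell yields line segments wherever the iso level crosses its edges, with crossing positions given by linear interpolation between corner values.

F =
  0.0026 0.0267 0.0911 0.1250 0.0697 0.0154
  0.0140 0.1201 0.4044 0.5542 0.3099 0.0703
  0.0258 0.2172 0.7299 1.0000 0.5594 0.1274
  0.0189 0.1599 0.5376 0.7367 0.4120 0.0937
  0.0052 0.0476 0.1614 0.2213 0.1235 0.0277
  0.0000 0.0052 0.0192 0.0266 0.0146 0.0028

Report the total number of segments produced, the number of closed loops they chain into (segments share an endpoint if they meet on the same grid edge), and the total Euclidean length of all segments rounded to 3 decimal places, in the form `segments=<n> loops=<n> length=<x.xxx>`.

segments=8 loops=1 length=6.237

cell (1,1): code 0100 → (1.635,2.000)–(2.000,1.768)
cell (1,2): code 1100 → (1.127,3.000)–(1.635,2.000)
cell (1,3): code 1000 → (2.000,3.883)–(1.127,3.000)
cell (2,1): code 0010 → (2.000,1.768)–(2.618,2.000)
cell (2,2): code 0111 → (2.618,2.000)–(3.000,2.369)
cell (2,3): code 1001 → (3.000,3.387)–(2.000,3.883)
cell (3,2): code 0010 → (3.000,2.369)–(3.244,3.000)
cell (3,3): code 0001 → (3.244,3.000)–(3.000,3.387)
total: 8 segments, chained into 1 closed loop(s), length Σ = 6.236860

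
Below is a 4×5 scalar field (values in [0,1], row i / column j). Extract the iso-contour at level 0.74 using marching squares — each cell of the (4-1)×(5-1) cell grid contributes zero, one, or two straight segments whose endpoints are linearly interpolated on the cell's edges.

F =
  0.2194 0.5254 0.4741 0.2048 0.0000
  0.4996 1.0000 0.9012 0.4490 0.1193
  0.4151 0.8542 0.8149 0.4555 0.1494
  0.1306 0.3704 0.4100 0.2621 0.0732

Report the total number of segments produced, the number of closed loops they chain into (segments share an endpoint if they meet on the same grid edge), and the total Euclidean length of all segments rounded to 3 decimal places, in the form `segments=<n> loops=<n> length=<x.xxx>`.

cell (0,0): code 0100 → (0.452,1.000)–(1.000,0.480)
cell (0,1): code 1100 → (0.623,2.000)–(0.452,1.000)
cell (0,2): code 1000 → (1.000,2.356)–(0.623,2.000)
cell (1,0): code 0110 → (1.000,0.480)–(2.000,0.740)
cell (1,2): code 1001 → (2.000,2.208)–(1.000,2.356)
cell (2,0): code 0010 → (2.000,0.740)–(2.236,1.000)
cell (2,1): code 0011 → (2.236,1.000)–(2.185,2.000)
cell (2,2): code 0001 → (2.185,2.000)–(2.000,2.208)
total: 8 segments, chained into 1 closed loop(s), length Σ = 5.963831

segments=8 loops=1 length=5.964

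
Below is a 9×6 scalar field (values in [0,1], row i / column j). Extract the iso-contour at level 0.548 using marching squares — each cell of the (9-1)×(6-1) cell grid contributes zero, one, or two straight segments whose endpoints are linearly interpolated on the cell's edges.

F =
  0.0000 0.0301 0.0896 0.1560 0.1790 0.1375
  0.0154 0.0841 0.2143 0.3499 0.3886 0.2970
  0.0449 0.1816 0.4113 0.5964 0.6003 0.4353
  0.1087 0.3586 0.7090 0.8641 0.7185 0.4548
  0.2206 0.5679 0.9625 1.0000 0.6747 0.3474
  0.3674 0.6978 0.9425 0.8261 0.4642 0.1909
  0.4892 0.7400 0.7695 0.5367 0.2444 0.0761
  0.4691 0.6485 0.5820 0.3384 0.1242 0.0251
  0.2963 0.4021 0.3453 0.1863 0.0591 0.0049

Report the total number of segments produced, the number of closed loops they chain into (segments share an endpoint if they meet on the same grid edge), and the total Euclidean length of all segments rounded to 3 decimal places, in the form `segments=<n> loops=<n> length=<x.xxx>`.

segments=20 loops=1 length=15.389

cell (1,2): code 0100 → (1.804,3.000)–(2.000,2.739)
cell (1,3): code 1100 → (1.753,4.000)–(1.804,3.000)
cell (1,4): code 1000 → (2.000,4.317)–(1.753,4.000)
cell (2,1): code 0100 → (2.459,2.000)–(3.000,1.541)
cell (2,2): code 1110 → (2.000,2.739)–(2.459,2.000)
cell (2,4): code 1001 → (3.000,4.647)–(2.000,4.317)
cell (3,0): code 0100 → (3.905,1.000)–(4.000,0.943)
cell (3,1): code 1110 → (3.000,1.541)–(3.905,1.000)
cell (3,4): code 1001 → (4.000,4.387)–(3.000,4.647)
cell (4,0): code 0110 → (4.000,0.943)–(5.000,0.547)
cell (4,3): code 1011 → (5.000,3.768)–(4.602,4.000)
cell (4,4): code 0001 → (4.602,4.000)–(4.000,4.387)
cell (5,0): code 0110 → (5.000,0.547)–(6.000,0.234)
cell (5,2): code 1011 → (6.000,2.951)–(5.961,3.000)
cell (5,3): code 0001 → (5.961,3.000)–(5.000,3.768)
cell (6,0): code 0110 → (6.000,0.234)–(7.000,0.440)
cell (6,2): code 1001 → (7.000,2.140)–(6.000,2.951)
cell (7,0): code 0010 → (7.000,0.440)–(7.408,1.000)
cell (7,1): code 0011 → (7.408,1.000)–(7.144,2.000)
cell (7,2): code 0001 → (7.144,2.000)–(7.000,2.140)
total: 20 segments, chained into 1 closed loop(s), length Σ = 15.389118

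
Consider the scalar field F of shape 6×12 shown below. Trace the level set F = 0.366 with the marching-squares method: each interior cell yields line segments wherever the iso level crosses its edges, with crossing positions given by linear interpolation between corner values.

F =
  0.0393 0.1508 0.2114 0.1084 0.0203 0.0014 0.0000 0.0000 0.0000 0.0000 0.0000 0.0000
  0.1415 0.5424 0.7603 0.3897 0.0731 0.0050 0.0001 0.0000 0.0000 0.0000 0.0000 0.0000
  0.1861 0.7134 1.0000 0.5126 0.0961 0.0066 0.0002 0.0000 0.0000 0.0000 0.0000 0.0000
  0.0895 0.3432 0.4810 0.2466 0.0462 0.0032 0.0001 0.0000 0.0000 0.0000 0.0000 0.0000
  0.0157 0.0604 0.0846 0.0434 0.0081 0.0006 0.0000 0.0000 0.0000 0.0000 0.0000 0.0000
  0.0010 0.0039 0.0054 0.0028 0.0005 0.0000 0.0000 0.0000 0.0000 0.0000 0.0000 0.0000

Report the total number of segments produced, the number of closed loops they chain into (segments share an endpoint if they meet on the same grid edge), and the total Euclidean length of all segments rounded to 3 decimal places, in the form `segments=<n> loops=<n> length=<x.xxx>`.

cell (0,0): code 0100 → (0.550,1.000)–(1.000,0.560)
cell (0,1): code 1100 → (0.282,2.000)–(0.550,1.000)
cell (0,2): code 1100 → (0.916,3.000)–(0.282,2.000)
cell (0,3): code 1000 → (1.000,3.075)–(0.916,3.000)
cell (1,0): code 0110 → (1.000,0.560)–(2.000,0.341)
cell (1,3): code 1001 → (2.000,3.352)–(1.000,3.075)
cell (2,0): code 0010 → (2.000,0.341)–(2.938,1.000)
cell (2,1): code 0111 → (2.938,1.000)–(3.000,1.165)
cell (2,2): code 1011 → (3.000,2.491)–(2.551,3.000)
cell (2,3): code 0001 → (2.551,3.000)–(2.000,3.352)
cell (3,1): code 0010 → (3.000,1.165)–(3.290,2.000)
cell (3,2): code 0001 → (3.290,2.000)–(3.000,2.491)
total: 12 segments, chained into 1 closed loop(s), length Σ = 9.132622

segments=12 loops=1 length=9.133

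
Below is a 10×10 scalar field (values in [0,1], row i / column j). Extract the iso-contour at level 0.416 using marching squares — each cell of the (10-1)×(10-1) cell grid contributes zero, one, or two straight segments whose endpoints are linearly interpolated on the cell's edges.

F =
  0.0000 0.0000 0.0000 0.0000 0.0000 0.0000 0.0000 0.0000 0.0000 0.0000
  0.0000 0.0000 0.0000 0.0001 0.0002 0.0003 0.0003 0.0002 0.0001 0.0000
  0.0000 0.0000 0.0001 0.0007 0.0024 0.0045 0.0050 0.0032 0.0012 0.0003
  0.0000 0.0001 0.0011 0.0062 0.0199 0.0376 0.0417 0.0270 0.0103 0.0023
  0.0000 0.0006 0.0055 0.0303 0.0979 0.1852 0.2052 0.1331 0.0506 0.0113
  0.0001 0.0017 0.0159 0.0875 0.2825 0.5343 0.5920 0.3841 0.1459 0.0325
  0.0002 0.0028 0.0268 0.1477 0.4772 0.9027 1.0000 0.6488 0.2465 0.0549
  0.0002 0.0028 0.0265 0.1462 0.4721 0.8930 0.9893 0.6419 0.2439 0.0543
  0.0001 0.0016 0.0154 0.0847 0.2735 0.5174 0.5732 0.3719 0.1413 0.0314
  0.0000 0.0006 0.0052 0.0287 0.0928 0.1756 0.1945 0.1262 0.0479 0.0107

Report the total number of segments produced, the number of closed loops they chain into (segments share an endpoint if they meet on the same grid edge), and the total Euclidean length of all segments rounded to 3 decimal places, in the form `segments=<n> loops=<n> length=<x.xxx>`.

cell (4,4): code 0100 → (4.661,5.000)–(5.000,4.530)
cell (4,5): code 1100 → (4.545,6.000)–(4.661,5.000)
cell (4,6): code 1000 → (5.000,6.847)–(4.545,6.000)
cell (5,3): code 0100 → (5.686,4.000)–(6.000,3.814)
cell (5,4): code 1110 → (5.000,4.530)–(5.686,4.000)
cell (5,6): code 1101 → (5.121,7.000)–(5.000,6.847)
cell (5,7): code 1000 → (6.000,7.579)–(5.121,7.000)
cell (6,3): code 0110 → (6.000,3.814)–(7.000,3.828)
cell (6,7): code 1001 → (7.000,7.568)–(6.000,7.579)
cell (7,3): code 0010 → (7.000,3.828)–(7.282,4.000)
cell (7,4): code 0111 → (7.282,4.000)–(8.000,4.584)
cell (7,6): code 1011 → (8.000,6.781)–(7.837,7.000)
cell (7,7): code 0001 → (7.837,7.000)–(7.000,7.568)
cell (8,4): code 0010 → (8.000,4.584)–(8.297,5.000)
cell (8,5): code 0011 → (8.297,5.000)–(8.415,6.000)
cell (8,6): code 0001 → (8.415,6.000)–(8.000,6.781)
total: 16 segments, chained into 1 closed loop(s), length Σ = 11.969495

segments=16 loops=1 length=11.969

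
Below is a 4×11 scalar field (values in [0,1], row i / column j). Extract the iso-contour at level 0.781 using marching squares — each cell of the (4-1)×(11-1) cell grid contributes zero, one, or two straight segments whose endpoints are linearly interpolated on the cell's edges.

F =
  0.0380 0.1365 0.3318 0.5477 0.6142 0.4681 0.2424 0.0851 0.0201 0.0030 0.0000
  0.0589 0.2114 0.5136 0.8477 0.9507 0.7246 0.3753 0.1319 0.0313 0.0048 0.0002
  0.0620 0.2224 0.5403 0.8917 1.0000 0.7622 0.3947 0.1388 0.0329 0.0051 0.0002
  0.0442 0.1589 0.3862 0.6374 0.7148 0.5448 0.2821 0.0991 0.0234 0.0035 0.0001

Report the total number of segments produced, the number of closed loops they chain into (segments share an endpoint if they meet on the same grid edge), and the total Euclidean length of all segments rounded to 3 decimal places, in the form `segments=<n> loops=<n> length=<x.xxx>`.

cell (0,2): code 0100 → (0.778,3.000)–(1.000,2.800)
cell (0,3): code 1100 → (0.496,4.000)–(0.778,3.000)
cell (0,4): code 1000 → (1.000,4.751)–(0.496,4.000)
cell (1,2): code 0110 → (1.000,2.800)–(2.000,2.685)
cell (1,4): code 1001 → (2.000,4.921)–(1.000,4.751)
cell (2,2): code 0010 → (2.000,2.685)–(2.435,3.000)
cell (2,3): code 0011 → (2.435,3.000)–(2.768,4.000)
cell (2,4): code 0001 → (2.768,4.000)–(2.000,4.921)
total: 8 segments, chained into 1 closed loop(s), length Σ = 7.053366

segments=8 loops=1 length=7.053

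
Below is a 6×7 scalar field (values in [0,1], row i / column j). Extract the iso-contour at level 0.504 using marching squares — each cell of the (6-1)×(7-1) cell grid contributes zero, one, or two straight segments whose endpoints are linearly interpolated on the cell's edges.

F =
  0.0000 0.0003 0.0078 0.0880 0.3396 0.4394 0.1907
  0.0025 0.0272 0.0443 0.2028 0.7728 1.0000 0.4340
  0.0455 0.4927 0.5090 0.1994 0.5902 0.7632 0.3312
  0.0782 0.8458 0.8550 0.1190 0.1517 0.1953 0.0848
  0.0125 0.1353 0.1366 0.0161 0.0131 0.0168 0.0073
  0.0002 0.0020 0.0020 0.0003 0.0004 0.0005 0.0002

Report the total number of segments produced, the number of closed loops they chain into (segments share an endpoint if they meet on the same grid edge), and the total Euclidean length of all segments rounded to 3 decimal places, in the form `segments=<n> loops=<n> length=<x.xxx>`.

segments=16 loops=2 length=12.735

cell (0,3): code 0100 → (0.380,4.000)–(1.000,3.528)
cell (0,4): code 1100 → (0.115,5.000)–(0.380,4.000)
cell (0,5): code 1000 → (1.000,5.876)–(0.115,5.000)
cell (1,1): code 0100 → (1.989,2.000)–(2.000,1.693)
cell (1,2): code 1000 → (2.000,2.016)–(1.989,2.000)
cell (1,3): code 0110 → (1.000,3.528)–(2.000,3.779)
cell (1,5): code 1001 → (2.000,5.600)–(1.000,5.876)
cell (2,0): code 0100 → (2.032,1.000)–(3.000,0.555)
cell (2,1): code 1110 → (2.000,1.693)–(2.032,1.000)
cell (2,2): code 1001 → (3.000,2.477)–(2.000,2.016)
cell (2,3): code 0010 → (2.000,3.779)–(2.197,4.000)
cell (2,4): code 0011 → (2.197,4.000)–(2.456,5.000)
cell (2,5): code 0001 → (2.456,5.000)–(2.000,5.600)
cell (3,0): code 0010 → (3.000,0.555)–(3.481,1.000)
cell (3,1): code 0011 → (3.481,1.000)–(3.489,2.000)
cell (3,2): code 0001 → (3.489,2.000)–(3.000,2.477)
total: 16 segments, chained into 2 closed loop(s), length Σ = 12.735195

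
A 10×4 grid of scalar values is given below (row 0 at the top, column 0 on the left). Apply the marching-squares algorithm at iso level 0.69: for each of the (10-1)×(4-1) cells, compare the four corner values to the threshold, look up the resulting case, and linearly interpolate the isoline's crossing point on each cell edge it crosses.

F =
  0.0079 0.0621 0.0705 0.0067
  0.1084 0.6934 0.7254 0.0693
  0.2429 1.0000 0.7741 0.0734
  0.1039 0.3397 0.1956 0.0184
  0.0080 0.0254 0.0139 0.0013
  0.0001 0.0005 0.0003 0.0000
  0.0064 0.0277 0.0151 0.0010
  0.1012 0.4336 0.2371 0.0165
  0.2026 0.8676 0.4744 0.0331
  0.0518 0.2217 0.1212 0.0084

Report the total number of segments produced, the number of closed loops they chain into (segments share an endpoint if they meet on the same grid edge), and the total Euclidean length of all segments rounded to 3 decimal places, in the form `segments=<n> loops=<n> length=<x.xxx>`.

segments=12 loops=2 length=7.039

cell (0,0): code 0100 → (0.995,1.000)–(1.000,0.994)
cell (0,1): code 1100 → (0.946,2.000)–(0.995,1.000)
cell (0,2): code 1000 → (1.000,2.054)–(0.946,2.000)
cell (1,0): code 0110 → (1.000,0.994)–(2.000,0.591)
cell (1,2): code 1001 → (2.000,2.120)–(1.000,2.054)
cell (2,0): code 0010 → (2.000,0.591)–(2.469,1.000)
cell (2,1): code 0011 → (2.469,1.000)–(2.145,2.000)
cell (2,2): code 0001 → (2.145,2.000)–(2.000,2.120)
cell (7,0): code 0100 → (7.591,1.000)–(8.000,0.733)
cell (7,1): code 1000 → (8.000,1.452)–(7.591,1.000)
cell (8,0): code 0010 → (8.000,0.733)–(8.275,1.000)
cell (8,1): code 0001 → (8.275,1.000)–(8.000,1.452)
total: 12 segments, chained into 2 closed loop(s), length Σ = 7.038983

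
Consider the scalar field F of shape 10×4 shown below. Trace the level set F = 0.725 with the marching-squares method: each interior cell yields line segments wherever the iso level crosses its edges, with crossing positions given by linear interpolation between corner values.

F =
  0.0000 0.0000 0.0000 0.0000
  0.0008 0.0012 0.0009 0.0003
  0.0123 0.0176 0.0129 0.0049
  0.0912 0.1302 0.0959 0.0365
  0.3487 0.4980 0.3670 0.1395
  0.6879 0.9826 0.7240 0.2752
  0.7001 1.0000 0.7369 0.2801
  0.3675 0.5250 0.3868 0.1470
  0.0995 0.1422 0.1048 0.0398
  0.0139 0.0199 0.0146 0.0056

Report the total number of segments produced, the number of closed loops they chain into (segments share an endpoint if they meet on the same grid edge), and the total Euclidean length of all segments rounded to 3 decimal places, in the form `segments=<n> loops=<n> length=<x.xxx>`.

cell (4,0): code 0100 → (4.468,1.000)–(5.000,0.126)
cell (4,1): code 1000 → (5.000,1.996)–(4.468,1.000)
cell (5,0): code 0110 → (5.000,0.126)–(6.000,0.083)
cell (5,1): code 1101 → (5.078,2.000)–(5.000,1.996)
cell (5,2): code 1000 → (6.000,2.026)–(5.078,2.000)
cell (6,0): code 0010 → (6.000,0.083)–(6.579,1.000)
cell (6,1): code 0011 → (6.579,1.000)–(6.034,2.000)
cell (6,2): code 0001 → (6.034,2.000)–(6.000,2.026)
total: 8 segments, chained into 1 closed loop(s), length Σ = 6.419646

segments=8 loops=1 length=6.420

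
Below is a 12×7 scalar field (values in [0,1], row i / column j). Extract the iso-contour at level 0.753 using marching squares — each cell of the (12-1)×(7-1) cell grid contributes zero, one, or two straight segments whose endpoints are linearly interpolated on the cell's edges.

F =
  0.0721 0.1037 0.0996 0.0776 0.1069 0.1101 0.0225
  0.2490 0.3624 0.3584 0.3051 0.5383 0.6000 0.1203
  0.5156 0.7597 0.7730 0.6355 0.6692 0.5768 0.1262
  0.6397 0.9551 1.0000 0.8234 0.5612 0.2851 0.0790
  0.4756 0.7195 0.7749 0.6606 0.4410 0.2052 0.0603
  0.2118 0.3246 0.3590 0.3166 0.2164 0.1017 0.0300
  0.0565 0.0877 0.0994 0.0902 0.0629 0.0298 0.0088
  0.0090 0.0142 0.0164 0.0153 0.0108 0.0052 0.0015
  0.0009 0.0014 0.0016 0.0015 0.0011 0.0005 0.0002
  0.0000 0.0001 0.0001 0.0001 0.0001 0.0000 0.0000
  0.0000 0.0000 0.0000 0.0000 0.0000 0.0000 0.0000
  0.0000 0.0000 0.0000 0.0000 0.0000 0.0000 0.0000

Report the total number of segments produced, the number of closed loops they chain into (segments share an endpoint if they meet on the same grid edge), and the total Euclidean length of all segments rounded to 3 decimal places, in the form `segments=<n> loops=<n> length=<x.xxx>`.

segments=12 loops=1 length=7.665

cell (1,0): code 0100 → (1.983,1.000)–(2.000,0.973)
cell (1,1): code 1100 → (1.952,2.000)–(1.983,1.000)
cell (1,2): code 1000 → (2.000,2.145)–(1.952,2.000)
cell (2,0): code 0110 → (2.000,0.973)–(3.000,0.359)
cell (2,2): code 1101 → (2.625,3.000)–(2.000,2.145)
cell (2,3): code 1000 → (3.000,3.268)–(2.625,3.000)
cell (3,0): code 0010 → (3.000,0.359)–(3.858,1.000)
cell (3,1): code 0111 → (3.858,1.000)–(4.000,1.605)
cell (3,2): code 1011 → (4.000,2.192)–(3.432,3.000)
cell (3,3): code 0001 → (3.432,3.000)–(3.000,3.268)
cell (4,1): code 0010 → (4.000,1.605)–(4.053,2.000)
cell (4,2): code 0001 → (4.053,2.000)–(4.000,2.192)
total: 12 segments, chained into 1 closed loop(s), length Σ = 7.665061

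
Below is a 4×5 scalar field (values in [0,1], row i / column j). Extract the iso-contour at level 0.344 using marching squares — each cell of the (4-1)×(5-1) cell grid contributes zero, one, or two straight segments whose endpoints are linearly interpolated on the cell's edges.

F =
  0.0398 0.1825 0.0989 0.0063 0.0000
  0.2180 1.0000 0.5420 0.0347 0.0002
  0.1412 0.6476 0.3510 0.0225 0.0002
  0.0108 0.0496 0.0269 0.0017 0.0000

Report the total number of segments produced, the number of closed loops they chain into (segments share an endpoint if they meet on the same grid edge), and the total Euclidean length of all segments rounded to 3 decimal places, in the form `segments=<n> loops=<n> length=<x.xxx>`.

cell (0,0): code 0100 → (0.198,1.000)–(1.000,0.161)
cell (0,1): code 1100 → (0.553,2.000)–(0.198,1.000)
cell (0,2): code 1000 → (1.000,2.390)–(0.553,2.000)
cell (1,0): code 0110 → (1.000,0.161)–(2.000,0.400)
cell (1,2): code 1001 → (2.000,2.021)–(1.000,2.390)
cell (2,0): code 0010 → (2.000,0.400)–(2.508,1.000)
cell (2,1): code 0011 → (2.508,1.000)–(2.022,2.000)
cell (2,2): code 0001 → (2.022,2.000)–(2.000,2.021)
total: 8 segments, chained into 1 closed loop(s), length Σ = 6.837510

segments=8 loops=1 length=6.838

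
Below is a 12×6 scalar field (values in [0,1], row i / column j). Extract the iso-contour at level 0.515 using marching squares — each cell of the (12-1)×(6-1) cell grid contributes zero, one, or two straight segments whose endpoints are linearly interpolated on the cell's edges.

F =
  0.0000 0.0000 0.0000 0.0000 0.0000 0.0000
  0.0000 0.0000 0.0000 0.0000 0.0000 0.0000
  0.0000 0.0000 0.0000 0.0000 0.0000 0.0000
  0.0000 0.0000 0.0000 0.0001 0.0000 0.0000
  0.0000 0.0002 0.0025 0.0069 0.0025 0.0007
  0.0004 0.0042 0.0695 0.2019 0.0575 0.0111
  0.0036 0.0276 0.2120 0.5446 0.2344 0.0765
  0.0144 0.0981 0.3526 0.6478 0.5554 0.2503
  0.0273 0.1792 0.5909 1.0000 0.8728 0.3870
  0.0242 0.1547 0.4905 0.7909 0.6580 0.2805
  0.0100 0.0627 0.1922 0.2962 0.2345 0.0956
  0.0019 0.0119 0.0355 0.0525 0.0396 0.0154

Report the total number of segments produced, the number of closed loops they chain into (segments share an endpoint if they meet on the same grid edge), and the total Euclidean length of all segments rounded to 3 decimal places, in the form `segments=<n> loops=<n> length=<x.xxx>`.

segments=14 loops=1 length=9.872

cell (5,2): code 0100 → (5.914,3.000)–(6.000,2.911)
cell (5,3): code 1000 → (6.000,3.095)–(5.914,3.000)
cell (6,2): code 0110 → (6.000,2.911)–(7.000,2.550)
cell (6,3): code 1101 → (6.874,4.000)–(6.000,3.095)
cell (6,4): code 1000 → (7.000,4.132)–(6.874,4.000)
cell (7,1): code 0100 → (7.681,2.000)–(8.000,1.816)
cell (7,2): code 1110 → (7.000,2.550)–(7.681,2.000)
cell (7,4): code 1001 → (8.000,4.737)–(7.000,4.132)
cell (8,1): code 0010 → (8.000,1.816)–(8.756,2.000)
cell (8,2): code 0111 → (8.756,2.000)–(9.000,2.082)
cell (8,4): code 1001 → (9.000,4.379)–(8.000,4.737)
cell (9,2): code 0010 → (9.000,2.082)–(9.558,3.000)
cell (9,3): code 0011 → (9.558,3.000)–(9.338,4.000)
cell (9,4): code 0001 → (9.338,4.000)–(9.000,4.379)
total: 14 segments, chained into 1 closed loop(s), length Σ = 9.871983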